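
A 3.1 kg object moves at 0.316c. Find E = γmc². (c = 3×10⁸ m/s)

γ = 1/√(1 - 0.316²) = 1.054
mc² = 3.1 × (3×10⁸)² = 2.790×10¹⁷ J
E = γmc² = 1.054 × 2.790×10¹⁷ = 2.941×10¹⁷ J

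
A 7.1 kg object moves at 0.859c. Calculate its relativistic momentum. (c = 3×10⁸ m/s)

γ = 1/√(1 - 0.859²) = 1.9532
v = 0.859 × 3×10⁸ = 2.577×10⁸ m/s
p = γmv = 1.9532 × 7.1 × 2.577×10⁸ = 3.574×10⁹ kg·m/s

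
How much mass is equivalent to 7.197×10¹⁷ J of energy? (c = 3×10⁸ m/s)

From E = mc², we get m = E/c²
c² = (3×10⁸)² = 9×10¹⁶ m²/s²
m = 7.197×10¹⁷ / 9×10¹⁶ = 7.997 kg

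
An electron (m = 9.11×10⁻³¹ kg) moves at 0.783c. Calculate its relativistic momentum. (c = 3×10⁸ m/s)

γ = 1/√(1 - 0.783²) = 1.6077
v = 0.783 × 3×10⁸ = 2.349×10⁸ m/s
p = γmv = 1.6077 × 9.11×10⁻³¹ × 2.349×10⁸ = 3.440×10⁻²² kg·m/s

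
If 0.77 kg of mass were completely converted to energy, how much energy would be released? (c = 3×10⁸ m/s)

Using E = mc²:
c² = (3×10⁸)² = 9×10¹⁶ m²/s²
E = 0.77 × 9×10¹⁶ = 6.930×10¹⁶ J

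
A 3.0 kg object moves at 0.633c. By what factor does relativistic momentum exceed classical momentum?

p_rel = γmv, p_class = mv
Ratio = γ = 1/√(1 - 0.633²) = 1.292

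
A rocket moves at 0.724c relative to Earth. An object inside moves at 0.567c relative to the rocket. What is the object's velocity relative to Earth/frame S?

u = (u' + v)/(1 + u'v/c²)
Numerator: 0.567 + 0.724 = 1.291
Denominator: 1 + 0.410508 = 1.410508
u = 1.291/1.410508 = 0.9153c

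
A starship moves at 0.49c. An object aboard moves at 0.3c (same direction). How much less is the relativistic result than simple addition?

Classical: u' + v = 0.3 + 0.49 = 0.79c
Relativistic: u = (0.3 + 0.49)/(1 + 0.147) = 0.79/1.147 = 0.6888c
Difference: 0.79 - 0.6888 = 0.1012c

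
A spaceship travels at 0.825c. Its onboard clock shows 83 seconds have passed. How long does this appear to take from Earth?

Proper time Δt₀ = 83 seconds
γ = 1/√(1 - 0.825²) = 1.7695
Δt = γΔt₀ = 1.7695 × 83 = 146.9 seconds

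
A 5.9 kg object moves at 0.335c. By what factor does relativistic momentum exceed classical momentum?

p_rel = γmv, p_class = mv
Ratio = γ = 1/√(1 - 0.335²) = 1.061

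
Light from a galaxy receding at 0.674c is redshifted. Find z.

β = 0.674
(1+β)/(1-β) = 1.674/0.326 = 5.135
√(5.135) = 2.266
z = 2.266 - 1 = 1.266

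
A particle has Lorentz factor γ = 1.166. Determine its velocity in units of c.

From γ = 1/√(1 - v²/c²):
1/γ² = 1/1.166² = 0.7355
v²/c² = 1 - 0.7355 = 0.2645
v/c = √(0.2645) = 0.5143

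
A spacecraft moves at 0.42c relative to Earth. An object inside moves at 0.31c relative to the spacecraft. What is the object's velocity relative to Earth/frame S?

u = (u' + v)/(1 + u'v/c²)
Numerator: 0.31 + 0.42 = 0.73
Denominator: 1 + 0.1302 = 1.1302
u = 0.73/1.1302 = 0.6459c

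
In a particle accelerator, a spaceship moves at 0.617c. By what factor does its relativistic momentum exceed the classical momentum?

p_rel = γmv, p_class = mv
Ratio = γ = 1/√(1 - 0.617²)
= 1/√(0.619311) = 1.271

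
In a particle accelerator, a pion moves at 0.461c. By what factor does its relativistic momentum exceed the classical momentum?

p_rel = γmv, p_class = mv
Ratio = γ = 1/√(1 - 0.461²)
= 1/√(0.787479) = 1.127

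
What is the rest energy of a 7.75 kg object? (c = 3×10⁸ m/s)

c² = (3×10⁸)² = 9.000×10¹⁶ m²/s²
E₀ = mc² = 7.75 × 9.000×10¹⁶ = 6.975×10¹⁷ J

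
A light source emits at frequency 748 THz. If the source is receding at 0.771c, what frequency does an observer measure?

β = v/c = 0.771
(1-β)/(1+β) = 0.229/1.771 = 0.1293
Doppler factor = √(0.1293) = 0.3596
f_obs = 748 × 0.3596 = 269.0 THz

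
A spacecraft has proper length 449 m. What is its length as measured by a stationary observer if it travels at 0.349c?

Proper length L₀ = 449 m
γ = 1/√(1 - 0.349²) = 1.067
L = L₀/γ = 449/1.067 = 420.8 m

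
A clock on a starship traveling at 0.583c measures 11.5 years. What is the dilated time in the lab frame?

Proper time Δt₀ = 11.5 years
γ = 1/√(1 - 0.583²) = 1.2308
Δt = γΔt₀ = 1.2308 × 11.5 = 14.15 years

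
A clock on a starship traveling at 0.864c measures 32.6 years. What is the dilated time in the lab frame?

Proper time Δt₀ = 32.6 years
γ = 1/√(1 - 0.864²) = 1.9861
Δt = γΔt₀ = 1.9861 × 32.6 = 64.75 years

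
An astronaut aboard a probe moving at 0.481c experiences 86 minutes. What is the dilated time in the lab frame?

Proper time Δt₀ = 86 minutes
γ = 1/√(1 - 0.481²) = 1.1406
Δt = γΔt₀ = 1.1406 × 86 = 98.09 minutes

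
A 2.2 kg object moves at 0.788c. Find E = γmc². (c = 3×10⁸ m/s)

γ = 1/√(1 - 0.788²) = 1.624
mc² = 2.2 × (3×10⁸)² = 1.980×10¹⁷ J
E = γmc² = 1.624 × 1.980×10¹⁷ = 3.216×10¹⁷ J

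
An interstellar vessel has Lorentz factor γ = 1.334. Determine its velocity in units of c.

From γ = 1/√(1 - v²/c²):
1/γ² = 1/1.334² = 0.5619
v²/c² = 1 - 0.5619 = 0.4381
v/c = √(0.4381) = 0.6619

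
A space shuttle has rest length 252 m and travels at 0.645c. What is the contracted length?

Proper length L₀ = 252 m
γ = 1/√(1 - 0.645²) = 1.3086
L = L₀/γ = 252/1.3086 = 192.6 m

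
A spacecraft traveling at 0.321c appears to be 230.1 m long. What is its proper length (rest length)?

Contracted length L = 230.1 m
γ = 1/√(1 - 0.321²) = 1.056
L₀ = γL = 1.056 × 230.1 = 243.0 m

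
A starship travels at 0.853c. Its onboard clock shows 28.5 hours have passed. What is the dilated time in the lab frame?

Proper time Δt₀ = 28.5 hours
γ = 1/√(1 - 0.853²) = 1.916
Δt = γΔt₀ = 1.916 × 28.5 = 54.61 hours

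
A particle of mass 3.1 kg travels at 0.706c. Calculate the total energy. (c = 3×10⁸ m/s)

γ = 1/√(1 - 0.706²) = 1.412
mc² = 3.1 × (3×10⁸)² = 2.790×10¹⁷ J
E = γmc² = 1.412 × 2.790×10¹⁷ = 3.939×10¹⁷ J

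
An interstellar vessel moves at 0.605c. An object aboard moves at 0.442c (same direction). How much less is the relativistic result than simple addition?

Classical: u' + v = 0.442 + 0.605 = 1.047c
Relativistic: u = (0.442 + 0.605)/(1 + 0.26741) = 1.047/1.26741 = 0.8261c
Difference: 1.047 - 0.8261 = 0.2209c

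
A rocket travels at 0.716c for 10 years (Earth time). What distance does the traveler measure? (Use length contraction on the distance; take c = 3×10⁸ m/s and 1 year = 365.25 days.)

Earth distance: d = v × t = 0.716c × 10 yr = 6.7786×10¹⁶ m
γ = 1.4325
d' = d/γ = 6.7786×10¹⁶/1.4325 = 4.732×10¹⁶ m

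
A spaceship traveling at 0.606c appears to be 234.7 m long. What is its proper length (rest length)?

Contracted length L = 234.7 m
γ = 1/√(1 - 0.606²) = 1.257
L₀ = γL = 1.257 × 234.7 = 295.0 m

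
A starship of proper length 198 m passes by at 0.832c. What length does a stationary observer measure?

Proper length L₀ = 198 m
γ = 1/√(1 - 0.832²) = 1.803
L = L₀/γ = 198/1.803 = 109.8 m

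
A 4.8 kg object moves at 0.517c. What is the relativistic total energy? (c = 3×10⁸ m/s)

γ = 1/√(1 - 0.517²) = 1.1682
mc² = 4.8 × (3×10⁸)² = 4.320×10¹⁷ J
E = γmc² = 1.1682 × 4.320×10¹⁷ = 5.047×10¹⁷ J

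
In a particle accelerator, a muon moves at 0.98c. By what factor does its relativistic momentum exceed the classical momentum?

p_rel = γmv, p_class = mv
Ratio = γ = 1/√(1 - 0.98²)
= 1/√(0.0396) = 5.025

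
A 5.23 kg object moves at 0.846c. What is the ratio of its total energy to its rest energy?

E = γmc², E₀ = mc²
E/E₀ = γ = 1/√(1 - 0.846²) = 1.876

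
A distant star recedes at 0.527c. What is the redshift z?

β = 0.527
(1+β)/(1-β) = 1.527/0.473 = 3.22833
√(3.22833) = 1.7968
z = 1.7968 - 1 = 0.7968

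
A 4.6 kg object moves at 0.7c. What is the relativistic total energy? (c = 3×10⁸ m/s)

γ = 1/√(1 - 0.7²) = 1.4003
mc² = 4.6 × (3×10⁸)² = 4.140×10¹⁷ J
E = γmc² = 1.4003 × 4.140×10¹⁷ = 5.797×10¹⁷ J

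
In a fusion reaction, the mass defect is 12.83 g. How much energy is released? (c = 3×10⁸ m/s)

Convert mass defect: Δm = 12.83 g = 0.01283 kg
E = Δm·c² = 0.01283 × (3×10⁸)²
= 0.01283 × 9×10¹⁶ = 1.155×10¹⁵ J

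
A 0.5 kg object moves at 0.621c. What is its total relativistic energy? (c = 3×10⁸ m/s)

γ = 1/√(1 - 0.621²) = 1.2758
mc² = 0.5 × (3×10⁸)² = 4.500×10¹⁶ J
E = γmc² = 1.2758 × 4.500×10¹⁶ = 5.741×10¹⁶ J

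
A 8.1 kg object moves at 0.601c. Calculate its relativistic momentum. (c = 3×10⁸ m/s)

γ = 1/√(1 - 0.601²) = 1.251
v = 0.601 × 3×10⁸ = 1.803×10⁸ m/s
p = γmv = 1.251 × 8.1 × 1.803×10⁸ = 1.827×10⁹ kg·m/s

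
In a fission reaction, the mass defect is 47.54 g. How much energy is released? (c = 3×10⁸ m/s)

Convert mass defect: Δm = 47.54 g = 0.04754 kg
E = Δm·c² = 0.04754 × (3×10⁸)²
= 0.04754 × 9×10¹⁶ = 4.279×10¹⁵ J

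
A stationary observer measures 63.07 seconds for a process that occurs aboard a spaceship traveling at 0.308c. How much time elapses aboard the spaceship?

Dilated time Δt = 63.07 seconds
γ = 1/√(1 - 0.308²) = 1.0511
Δt₀ = Δt/γ = 63.07/1.0511 = 60.00 seconds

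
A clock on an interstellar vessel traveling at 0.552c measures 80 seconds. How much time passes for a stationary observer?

Proper time Δt₀ = 80 seconds
γ = 1/√(1 - 0.552²) = 1.1993
Δt = γΔt₀ = 1.1993 × 80 = 95.94 seconds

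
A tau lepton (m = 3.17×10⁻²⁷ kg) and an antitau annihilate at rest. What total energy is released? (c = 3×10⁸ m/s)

Both particles have the same rest mass, so total mass = 2m
E = 2m·c² = 2 × 3.17×10⁻²⁷ × (3×10⁸)²
= 2 × 3.17×10⁻²⁷ × 9×10¹⁶
= 5.706×10⁻¹⁰ J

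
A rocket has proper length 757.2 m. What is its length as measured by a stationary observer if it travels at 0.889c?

Proper length L₀ = 757.2 m
γ = 1/√(1 - 0.889²) = 2.184
L = L₀/γ = 757.2/2.184 = 346.7 m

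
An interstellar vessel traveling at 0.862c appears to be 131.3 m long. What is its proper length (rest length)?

Contracted length L = 131.3 m
γ = 1/√(1 - 0.862²) = 1.9727
L₀ = γL = 1.9727 × 131.3 = 259.0 m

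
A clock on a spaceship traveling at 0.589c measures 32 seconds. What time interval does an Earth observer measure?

Proper time Δt₀ = 32 seconds
γ = 1/√(1 - 0.589²) = 1.2374
Δt = γΔt₀ = 1.2374 × 32 = 39.60 seconds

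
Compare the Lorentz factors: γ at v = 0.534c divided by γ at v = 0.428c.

γ₁ = 1/√(1 - 0.534²) = 1.1828
γ₂ = 1/√(1 - 0.428²) = 1.1065
γ₁/γ₂ = 1.1828/1.1065 = 1.069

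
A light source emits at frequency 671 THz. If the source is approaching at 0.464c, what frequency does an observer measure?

β = v/c = 0.464
(1+β)/(1-β) = 1.464/0.536 = 2.731
Doppler factor = √(2.731) = 1.653
f_obs = 671 × 1.653 = 1109 THz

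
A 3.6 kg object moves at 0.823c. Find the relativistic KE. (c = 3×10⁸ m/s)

γ = 1/√(1 - 0.823²) = 1.7604
γ - 1 = 0.7604
KE = (γ-1)mc² = 0.7604 × 3.6 × (3×10⁸)² = 2.464×10¹⁷ J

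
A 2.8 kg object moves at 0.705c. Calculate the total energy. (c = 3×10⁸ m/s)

γ = 1/√(1 - 0.705²) = 1.410
mc² = 2.8 × (3×10⁸)² = 2.520×10¹⁷ J
E = γmc² = 1.410 × 2.520×10¹⁷ = 3.553×10¹⁷ J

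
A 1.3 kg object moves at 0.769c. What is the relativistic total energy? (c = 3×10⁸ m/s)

γ = 1/√(1 - 0.769²) = 1.564
mc² = 1.3 × (3×10⁸)² = 1.170×10¹⁷ J
E = γmc² = 1.564 × 1.170×10¹⁷ = 1.830×10¹⁷ J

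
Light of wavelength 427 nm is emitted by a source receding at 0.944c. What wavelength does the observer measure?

β = 0.944
Wavelength Doppler factor = √(1.944/0.056) = √(34.71) = 5.892
λ_obs = 427 × 5.892 = 2516 nm (redshift)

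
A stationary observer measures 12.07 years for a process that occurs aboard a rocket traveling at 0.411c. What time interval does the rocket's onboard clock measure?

Dilated time Δt = 12.07 years
γ = 1/√(1 - 0.411²) = 1.097
Δt₀ = Δt/γ = 12.07/1.097 = 11.00 years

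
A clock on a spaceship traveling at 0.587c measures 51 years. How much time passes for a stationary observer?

Proper time Δt₀ = 51 years
γ = 1/√(1 - 0.587²) = 1.2352
Δt = γΔt₀ = 1.2352 × 51 = 63.00 years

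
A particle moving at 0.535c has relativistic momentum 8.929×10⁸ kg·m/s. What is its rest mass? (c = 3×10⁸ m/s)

γ = 1/√(1 - 0.535²) = 1.1836
v = 0.535 × 3×10⁸ = 1.605×10⁸ m/s
m = p/(γv) = 8.929×10⁸/(1.1836 × 1.605×10⁸) = 4.700 kg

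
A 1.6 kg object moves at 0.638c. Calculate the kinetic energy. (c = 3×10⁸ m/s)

γ = 1/√(1 - 0.638²) = 1.2986
γ - 1 = 0.2986
KE = (γ-1)mc² = 0.2986 × 1.6 × (3×10⁸)² = 4.300×10¹⁶ J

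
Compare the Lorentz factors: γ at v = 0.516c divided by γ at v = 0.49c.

γ₁ = 1/√(1 - 0.516²) = 1.1674
γ₂ = 1/√(1 - 0.49²) = 1.1472
γ₁/γ₂ = 1.1674/1.1472 = 1.018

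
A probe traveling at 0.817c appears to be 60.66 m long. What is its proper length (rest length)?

Contracted length L = 60.66 m
γ = 1/√(1 - 0.817²) = 1.734
L₀ = γL = 1.734 × 60.66 = 105.2 m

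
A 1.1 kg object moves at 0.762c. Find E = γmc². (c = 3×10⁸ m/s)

γ = 1/√(1 - 0.762²) = 1.544
mc² = 1.1 × (3×10⁸)² = 9.900×10¹⁶ J
E = γmc² = 1.544 × 9.900×10¹⁶ = 1.529×10¹⁷ J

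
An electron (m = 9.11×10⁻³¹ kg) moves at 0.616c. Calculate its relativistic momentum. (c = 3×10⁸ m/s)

γ = 1/√(1 - 0.616²) = 1.2694
v = 0.616 × 3×10⁸ = 1.848×10⁸ m/s
p = γmv = 1.2694 × 9.11×10⁻³¹ × 1.848×10⁸ = 2.137×10⁻²² kg·m/s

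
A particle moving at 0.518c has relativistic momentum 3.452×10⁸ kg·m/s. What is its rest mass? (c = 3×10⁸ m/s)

γ = 1/√(1 - 0.518²) = 1.169
v = 0.518 × 3×10⁸ = 1.554×10⁸ m/s
m = p/(γv) = 3.452×10⁸/(1.169 × 1.554×10⁸) = 1.900 kg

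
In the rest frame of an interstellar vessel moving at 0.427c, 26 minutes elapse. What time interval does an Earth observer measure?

Proper time Δt₀ = 26 minutes
γ = 1/√(1 - 0.427²) = 1.1059
Δt = γΔt₀ = 1.1059 × 26 = 28.75 minutes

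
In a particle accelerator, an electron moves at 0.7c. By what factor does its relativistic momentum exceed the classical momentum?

p_rel = γmv, p_class = mv
Ratio = γ = 1/√(1 - 0.7²)
= 1/√(0.51) = 1.400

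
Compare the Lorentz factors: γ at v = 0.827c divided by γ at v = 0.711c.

γ₁ = 1/√(1 - 0.827²) = 1.779
γ₂ = 1/√(1 - 0.711²) = 1.422
γ₁/γ₂ = 1.779/1.422 = 1.251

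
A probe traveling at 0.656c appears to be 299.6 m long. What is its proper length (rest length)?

Contracted length L = 299.6 m
γ = 1/√(1 - 0.656²) = 1.3249
L₀ = γL = 1.3249 × 299.6 = 396.9 m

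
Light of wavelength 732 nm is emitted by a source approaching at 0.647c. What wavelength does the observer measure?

β = 0.647
Wavelength Doppler factor = √(0.353/1.647) = √(0.21433) = 0.4630
λ_obs = 732 × 0.4630 = 338.9 nm (blueshift)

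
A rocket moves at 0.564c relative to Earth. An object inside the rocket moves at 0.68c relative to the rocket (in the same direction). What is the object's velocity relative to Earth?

u = (u' + v)/(1 + u'v/c²)
Numerator: 0.68 + 0.564 = 1.244
Denominator: 1 + 0.38352 = 1.38352
u = 1.244/1.38352 = 0.8992c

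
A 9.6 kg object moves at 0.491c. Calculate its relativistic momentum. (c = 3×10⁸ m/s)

γ = 1/√(1 - 0.491²) = 1.148
v = 0.491 × 3×10⁸ = 1.473×10⁸ m/s
p = γmv = 1.148 × 9.6 × 1.473×10⁸ = 1.623×10⁹ kg·m/s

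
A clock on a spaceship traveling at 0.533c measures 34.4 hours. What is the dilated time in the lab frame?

Proper time Δt₀ = 34.4 hours
γ = 1/√(1 - 0.533²) = 1.182
Δt = γΔt₀ = 1.182 × 34.4 = 40.66 hours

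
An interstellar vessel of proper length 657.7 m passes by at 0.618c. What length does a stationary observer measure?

Proper length L₀ = 657.7 m
γ = 1/√(1 - 0.618²) = 1.272
L = L₀/γ = 657.7/1.272 = 517.1 m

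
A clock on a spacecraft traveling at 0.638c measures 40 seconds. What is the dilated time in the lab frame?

Proper time Δt₀ = 40 seconds
γ = 1/√(1 - 0.638²) = 1.29864
Δt = γΔt₀ = 1.29864 × 40 = 51.95 seconds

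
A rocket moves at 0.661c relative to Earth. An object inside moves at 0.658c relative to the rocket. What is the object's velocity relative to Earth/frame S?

u = (u' + v)/(1 + u'v/c²)
Numerator: 0.658 + 0.661 = 1.319
Denominator: 1 + 0.434938 = 1.434938
u = 1.319/1.434938 = 0.9192c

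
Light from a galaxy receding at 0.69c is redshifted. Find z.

β = 0.69
(1+β)/(1-β) = 1.69/0.31 = 5.452
√(5.452) = 2.335
z = 2.335 - 1 = 1.335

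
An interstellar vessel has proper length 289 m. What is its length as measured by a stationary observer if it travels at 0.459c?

Proper length L₀ = 289 m
γ = 1/√(1 - 0.459²) = 1.1256
L = L₀/γ = 289/1.1256 = 256.8 m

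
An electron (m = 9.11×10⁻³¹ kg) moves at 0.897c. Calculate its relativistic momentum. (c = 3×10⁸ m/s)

γ = 1/√(1 - 0.897²) = 2.2623
v = 0.897 × 3×10⁸ = 2.691×10⁸ m/s
p = γmv = 2.2623 × 9.11×10⁻³¹ × 2.691×10⁸ = 5.546×10⁻²² kg·m/s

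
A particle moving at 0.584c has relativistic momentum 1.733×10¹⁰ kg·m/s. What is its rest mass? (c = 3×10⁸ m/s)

γ = 1/√(1 - 0.584²) = 1.2319
v = 0.584 × 3×10⁸ = 1.752×10⁸ m/s
m = p/(γv) = 1.733×10¹⁰/(1.2319 × 1.752×10⁸) = 80.30 kg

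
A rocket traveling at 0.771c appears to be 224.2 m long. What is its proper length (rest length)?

Contracted length L = 224.2 m
γ = 1/√(1 - 0.771²) = 1.5703
L₀ = γL = 1.5703 × 224.2 = 352.1 m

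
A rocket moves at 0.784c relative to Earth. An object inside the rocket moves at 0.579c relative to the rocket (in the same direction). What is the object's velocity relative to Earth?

u = (u' + v)/(1 + u'v/c²)
Numerator: 0.579 + 0.784 = 1.363
Denominator: 1 + 0.453936 = 1.453936
u = 1.363/1.453936 = 0.9375c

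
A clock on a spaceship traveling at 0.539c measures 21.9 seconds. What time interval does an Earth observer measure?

Proper time Δt₀ = 21.9 seconds
γ = 1/√(1 - 0.539²) = 1.187
Δt = γΔt₀ = 1.187 × 21.9 = 26.00 seconds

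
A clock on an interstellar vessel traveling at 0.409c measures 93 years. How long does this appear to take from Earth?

Proper time Δt₀ = 93 years
γ = 1/√(1 - 0.409²) = 1.096
Δt = γΔt₀ = 1.096 × 93 = 101.9 years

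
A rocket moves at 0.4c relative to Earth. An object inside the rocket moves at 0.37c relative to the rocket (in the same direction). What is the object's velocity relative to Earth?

u = (u' + v)/(1 + u'v/c²)
Numerator: 0.37 + 0.4 = 0.77
Denominator: 1 + 0.148 = 1.148
u = 0.77/1.148 = 0.6707c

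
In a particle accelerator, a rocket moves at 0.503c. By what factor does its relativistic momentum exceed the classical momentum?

p_rel = γmv, p_class = mv
Ratio = γ = 1/√(1 - 0.503²)
= 1/√(0.746991) = 1.157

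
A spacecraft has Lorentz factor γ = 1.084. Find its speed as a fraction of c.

From γ = 1/√(1 - v²/c²):
1/γ² = 1/1.084² = 0.8510
v²/c² = 1 - 0.8510 = 0.1490
v/c = √(0.1490) = 0.3860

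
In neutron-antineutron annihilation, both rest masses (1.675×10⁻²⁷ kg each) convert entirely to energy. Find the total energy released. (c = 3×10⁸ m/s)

Both particles have the same rest mass, so total mass = 2m
E = 2m·c² = 2 × 1.675×10⁻²⁷ × (3×10⁸)²
= 2 × 1.675×10⁻²⁷ × 9×10¹⁶
= 3.015×10⁻¹⁰ J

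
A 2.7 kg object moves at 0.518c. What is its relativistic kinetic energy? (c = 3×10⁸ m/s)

γ = 1/√(1 - 0.518²) = 1.16907
γ - 1 = 0.16907
KE = (γ-1)mc² = 0.16907 × 2.7 × (3×10⁸)² = 4.108×10¹⁶ J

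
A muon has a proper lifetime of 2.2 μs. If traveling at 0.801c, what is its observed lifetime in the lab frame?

Proper lifetime τ₀ = 2.2 μs
γ = 1/√(1 - 0.801²) = 1.6704
τ = γτ₀ = 1.6704 × 2.2 μs = 3.675 μs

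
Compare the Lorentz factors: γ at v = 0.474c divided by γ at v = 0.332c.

γ₁ = 1/√(1 - 0.474²) = 1.1357
γ₂ = 1/√(1 - 0.332²) = 1.0601
γ₁/γ₂ = 1.1357/1.0601 = 1.071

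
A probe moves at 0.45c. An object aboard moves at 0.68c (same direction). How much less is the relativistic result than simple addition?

Classical: u' + v = 0.68 + 0.45 = 1.13c
Relativistic: u = (0.68 + 0.45)/(1 + 0.306) = 1.13/1.306 = 0.8652c
Difference: 1.13 - 0.8652 = 0.2648c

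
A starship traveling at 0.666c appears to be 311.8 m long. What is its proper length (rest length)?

Contracted length L = 311.8 m
γ = 1/√(1 - 0.666²) = 1.3406
L₀ = γL = 1.3406 × 311.8 = 418.0 m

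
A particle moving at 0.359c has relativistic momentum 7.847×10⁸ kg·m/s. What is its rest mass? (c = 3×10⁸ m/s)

γ = 1/√(1 - 0.359²) = 1.0714
v = 0.359 × 3×10⁸ = 1.077×10⁸ m/s
m = p/(γv) = 7.847×10⁸/(1.0714 × 1.077×10⁸) = 6.800 kg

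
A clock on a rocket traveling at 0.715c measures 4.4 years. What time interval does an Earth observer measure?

Proper time Δt₀ = 4.4 years
γ = 1/√(1 - 0.715²) = 1.4304
Δt = γΔt₀ = 1.4304 × 4.4 = 6.294 years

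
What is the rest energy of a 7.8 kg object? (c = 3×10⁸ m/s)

c² = (3×10⁸)² = 9.000×10¹⁶ m²/s²
E₀ = mc² = 7.8 × 9.000×10¹⁶ = 7.020×10¹⁷ J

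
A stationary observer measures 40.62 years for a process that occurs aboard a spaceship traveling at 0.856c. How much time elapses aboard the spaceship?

Dilated time Δt = 40.62 years
γ = 1/√(1 - 0.856²) = 1.934
Δt₀ = Δt/γ = 40.62/1.934 = 21.00 years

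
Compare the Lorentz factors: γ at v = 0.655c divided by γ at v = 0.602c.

γ₁ = 1/√(1 - 0.655²) = 1.323
γ₂ = 1/√(1 - 0.602²) = 1.252
γ₁/γ₂ = 1.323/1.252 = 1.057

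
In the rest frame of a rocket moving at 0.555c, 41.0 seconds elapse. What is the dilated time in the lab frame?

Proper time Δt₀ = 41.0 seconds
γ = 1/√(1 - 0.555²) = 1.2021
Δt = γΔt₀ = 1.2021 × 41.0 = 49.29 seconds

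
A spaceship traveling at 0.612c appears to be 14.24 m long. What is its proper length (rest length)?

Contracted length L = 14.24 m
γ = 1/√(1 - 0.612²) = 1.2644
L₀ = γL = 1.2644 × 14.24 = 18.01 m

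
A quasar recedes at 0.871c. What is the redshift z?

β = 0.871
(1+β)/(1-β) = 1.871/0.129 = 14.50
√(14.50) = 3.808
z = 3.808 - 1 = 2.808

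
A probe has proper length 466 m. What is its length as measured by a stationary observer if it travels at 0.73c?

Proper length L₀ = 466 m
γ = 1/√(1 - 0.73²) = 1.463
L = L₀/γ = 466/1.463 = 318.5 m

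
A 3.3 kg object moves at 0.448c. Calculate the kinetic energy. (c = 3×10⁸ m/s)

γ = 1/√(1 - 0.448²) = 1.11853
γ - 1 = 0.11853
KE = (γ-1)mc² = 0.11853 × 3.3 × (3×10⁸)² = 3.520×10¹⁶ J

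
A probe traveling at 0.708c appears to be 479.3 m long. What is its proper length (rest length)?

Contracted length L = 479.3 m
γ = 1/√(1 - 0.708²) = 1.416
L₀ = γL = 1.416 × 479.3 = 678.7 m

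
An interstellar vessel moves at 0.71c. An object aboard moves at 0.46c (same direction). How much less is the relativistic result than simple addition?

Classical: u' + v = 0.46 + 0.71 = 1.17c
Relativistic: u = (0.46 + 0.71)/(1 + 0.3266) = 1.17/1.3266 = 0.8820c
Difference: 1.17 - 0.8820 = 0.2880c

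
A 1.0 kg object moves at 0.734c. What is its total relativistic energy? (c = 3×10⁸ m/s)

γ = 1/√(1 - 0.734²) = 1.472
mc² = 1.0 × (3×10⁸)² = 9.000×10¹⁶ J
E = γmc² = 1.472 × 9.000×10¹⁶ = 1.325×10¹⁷ J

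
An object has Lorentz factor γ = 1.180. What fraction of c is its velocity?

From γ = 1/√(1 - v²/c²):
1/γ² = 1/1.180² = 0.71818
v²/c² = 1 - 0.71818 = 0.28182
v/c = √(0.28182) = 0.5309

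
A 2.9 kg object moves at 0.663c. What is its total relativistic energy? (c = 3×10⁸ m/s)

γ = 1/√(1 - 0.663²) = 1.3358
mc² = 2.9 × (3×10⁸)² = 2.610×10¹⁷ J
E = γmc² = 1.3358 × 2.610×10¹⁷ = 3.486×10¹⁷ J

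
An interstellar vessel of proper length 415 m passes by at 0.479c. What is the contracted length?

Proper length L₀ = 415 m
γ = 1/√(1 - 0.479²) = 1.1392
L = L₀/γ = 415/1.1392 = 364.3 m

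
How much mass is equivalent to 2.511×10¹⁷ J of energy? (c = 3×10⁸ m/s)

From E = mc², we get m = E/c²
c² = (3×10⁸)² = 9×10¹⁶ m²/s²
m = 2.511×10¹⁷ / 9×10¹⁶ = 2.790 kg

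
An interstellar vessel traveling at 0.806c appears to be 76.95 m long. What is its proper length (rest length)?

Contracted length L = 76.95 m
γ = 1/√(1 - 0.806²) = 1.689
L₀ = γL = 1.689 × 76.95 = 130.0 m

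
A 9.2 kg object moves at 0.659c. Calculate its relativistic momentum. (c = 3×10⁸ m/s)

γ = 1/√(1 - 0.659²) = 1.3295
v = 0.659 × 3×10⁸ = 1.977×10⁸ m/s
p = γmv = 1.3295 × 9.2 × 1.977×10⁸ = 2.418×10⁹ kg·m/s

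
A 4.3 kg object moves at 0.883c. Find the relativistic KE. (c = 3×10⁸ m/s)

γ = 1/√(1 - 0.883²) = 2.1305
γ - 1 = 1.1305
KE = (γ-1)mc² = 1.1305 × 4.3 × (3×10⁸)² = 4.375×10¹⁷ J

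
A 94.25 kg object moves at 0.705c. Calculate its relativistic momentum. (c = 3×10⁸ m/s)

γ = 1/√(1 - 0.705²) = 1.410
v = 0.705 × 3×10⁸ = 2.115×10⁸ m/s
p = γmv = 1.410 × 94.25 × 2.115×10⁸ = 2.811×10¹⁰ kg·m/s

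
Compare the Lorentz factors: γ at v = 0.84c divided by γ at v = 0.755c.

γ₁ = 1/√(1 - 0.84²) = 1.843
γ₂ = 1/√(1 - 0.755²) = 1.525
γ₁/γ₂ = 1.843/1.525 = 1.209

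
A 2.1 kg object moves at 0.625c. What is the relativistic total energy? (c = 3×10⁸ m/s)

γ = 1/√(1 - 0.625²) = 1.281
mc² = 2.1 × (3×10⁸)² = 1.890×10¹⁷ J
E = γmc² = 1.281 × 1.890×10¹⁷ = 2.421×10¹⁷ J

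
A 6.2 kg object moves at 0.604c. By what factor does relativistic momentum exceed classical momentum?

p_rel = γmv, p_class = mv
Ratio = γ = 1/√(1 - 0.604²) = 1.255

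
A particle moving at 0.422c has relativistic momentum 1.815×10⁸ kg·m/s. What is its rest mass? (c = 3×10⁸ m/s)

γ = 1/√(1 - 0.422²) = 1.103
v = 0.422 × 3×10⁸ = 1.266×10⁸ m/s
m = p/(γv) = 1.815×10⁸/(1.103 × 1.266×10⁸) = 1.300 kg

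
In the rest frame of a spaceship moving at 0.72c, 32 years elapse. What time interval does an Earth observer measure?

Proper time Δt₀ = 32 years
γ = 1/√(1 - 0.72²) = 1.441
Δt = γΔt₀ = 1.441 × 32 = 46.11 years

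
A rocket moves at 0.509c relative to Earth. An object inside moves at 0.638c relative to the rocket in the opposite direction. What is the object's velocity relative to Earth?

Object's velocity in rocket frame is u' = -0.638c
u = (u' + v)/(1 + u'v/c²) = (v - 0.638)/(1 - 0.638·v/c²)
Numerator: 0.509 - 0.638 = -0.129
Denominator: 1 - 0.324742 = 0.675258
u = -0.129/0.675258 = -0.1910c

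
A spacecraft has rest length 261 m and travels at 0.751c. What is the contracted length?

Proper length L₀ = 261 m
γ = 1/√(1 - 0.751²) = 1.5145
L = L₀/γ = 261/1.5145 = 172.3 m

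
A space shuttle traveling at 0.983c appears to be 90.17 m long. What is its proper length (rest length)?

Contracted length L = 90.17 m
γ = 1/√(1 - 0.983²) = 5.446
L₀ = γL = 5.446 × 90.17 = 491.1 m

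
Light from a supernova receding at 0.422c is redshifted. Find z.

β = 0.422
(1+β)/(1-β) = 1.422/0.578 = 2.4602
√(2.4602) = 1.5685
z = 1.5685 - 1 = 0.5685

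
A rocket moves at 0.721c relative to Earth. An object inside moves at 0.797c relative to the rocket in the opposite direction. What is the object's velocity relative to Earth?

Object's velocity in rocket frame is u' = -0.797c
u = (u' + v)/(1 + u'v/c²) = (v - 0.797)/(1 - 0.797·v/c²)
Numerator: 0.721 - 0.797 = -0.076
Denominator: 1 - 0.574637 = 0.425363
u = -0.076/0.425363 = -0.1787c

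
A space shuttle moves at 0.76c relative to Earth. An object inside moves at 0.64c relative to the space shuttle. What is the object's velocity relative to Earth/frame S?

u = (u' + v)/(1 + u'v/c²)
Numerator: 0.64 + 0.76 = 1.4
Denominator: 1 + 0.4864 = 1.4864
u = 1.4/1.4864 = 0.9419c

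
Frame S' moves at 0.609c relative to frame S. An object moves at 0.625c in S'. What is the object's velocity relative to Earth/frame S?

u = (u' + v)/(1 + u'v/c²)
Numerator: 0.625 + 0.609 = 1.234
Denominator: 1 + 0.380625 = 1.380625
u = 1.234/1.380625 = 0.8938c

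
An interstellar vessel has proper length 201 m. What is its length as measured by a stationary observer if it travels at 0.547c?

Proper length L₀ = 201 m
γ = 1/√(1 - 0.547²) = 1.1946
L = L₀/γ = 201/1.1946 = 168.3 m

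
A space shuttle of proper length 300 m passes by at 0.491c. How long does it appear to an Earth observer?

Proper length L₀ = 300 m
γ = 1/√(1 - 0.491²) = 1.148
L = L₀/γ = 300/1.148 = 261.3 m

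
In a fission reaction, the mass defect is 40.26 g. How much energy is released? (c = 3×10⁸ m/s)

Convert mass defect: Δm = 40.26 g = 0.04026 kg
E = Δm·c² = 0.04026 × (3×10⁸)²
= 0.04026 × 9×10¹⁶ = 3.623×10¹⁵ J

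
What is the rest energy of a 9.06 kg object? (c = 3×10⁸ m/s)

c² = (3×10⁸)² = 9.000×10¹⁶ m²/s²
E₀ = mc² = 9.06 × 9.000×10¹⁶ = 8.154×10¹⁷ J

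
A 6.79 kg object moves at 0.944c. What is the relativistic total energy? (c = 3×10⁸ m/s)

γ = 1/√(1 - 0.944²) = 3.031
mc² = 6.79 × (3×10⁸)² = 6.111×10¹⁷ J
E = γmc² = 3.031 × 6.111×10¹⁷ = 1.852×10¹⁸ J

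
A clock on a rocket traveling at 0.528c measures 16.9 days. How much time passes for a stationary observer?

Proper time Δt₀ = 16.9 days
γ = 1/√(1 - 0.528²) = 1.1775
Δt = γΔt₀ = 1.1775 × 16.9 = 19.90 days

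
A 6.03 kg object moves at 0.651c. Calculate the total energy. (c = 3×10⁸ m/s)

γ = 1/√(1 - 0.651²) = 1.31739
mc² = 6.03 × (3×10⁸)² = 5.427×10¹⁷ J
E = γmc² = 1.31739 × 5.427×10¹⁷ = 7.149×10¹⁷ J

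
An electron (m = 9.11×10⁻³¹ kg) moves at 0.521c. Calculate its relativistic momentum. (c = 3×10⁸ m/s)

γ = 1/√(1 - 0.521²) = 1.1716
v = 0.521 × 3×10⁸ = 1.563×10⁸ m/s
p = γmv = 1.1716 × 9.11×10⁻³¹ × 1.563×10⁸ = 1.668×10⁻²² kg·m/s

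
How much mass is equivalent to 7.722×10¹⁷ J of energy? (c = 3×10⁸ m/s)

From E = mc², we get m = E/c²
c² = (3×10⁸)² = 9×10¹⁶ m²/s²
m = 7.722×10¹⁷ / 9×10¹⁶ = 8.580 kg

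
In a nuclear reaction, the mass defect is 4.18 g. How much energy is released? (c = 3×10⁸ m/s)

Convert mass defect: Δm = 4.18 g = 0.00418 kg
E = Δm·c² = 0.00418 × (3×10⁸)²
= 0.00418 × 9×10¹⁶ = 3.762×10¹⁴ J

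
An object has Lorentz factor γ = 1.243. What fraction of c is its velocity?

From γ = 1/√(1 - v²/c²):
1/γ² = 1/1.243² = 0.64723
v²/c² = 1 - 0.64723 = 0.35277
v/c = √(0.35277) = 0.5939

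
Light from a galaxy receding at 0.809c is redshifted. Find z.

β = 0.809
(1+β)/(1-β) = 1.809/0.191 = 9.4712
√(9.4712) = 3.078
z = 3.078 - 1 = 2.078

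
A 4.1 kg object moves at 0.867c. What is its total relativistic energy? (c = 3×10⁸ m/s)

γ = 1/√(1 - 0.867²) = 2.0068
mc² = 4.1 × (3×10⁸)² = 3.690×10¹⁷ J
E = γmc² = 2.0068 × 3.690×10¹⁷ = 7.405×10¹⁷ J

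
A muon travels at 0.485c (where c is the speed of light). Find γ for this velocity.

v/c = 0.485, so (v/c)² = 0.235225
1 - (v/c)² = 0.764775
γ = 1/√(0.764775) = 1.143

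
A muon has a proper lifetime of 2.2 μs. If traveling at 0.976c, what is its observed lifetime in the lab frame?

Proper lifetime τ₀ = 2.2 μs
γ = 1/√(1 - 0.976²) = 4.592
τ = γτ₀ = 4.592 × 2.2 μs = 10.10 μs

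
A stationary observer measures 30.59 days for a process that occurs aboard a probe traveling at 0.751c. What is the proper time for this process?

Dilated time Δt = 30.59 days
γ = 1/√(1 - 0.751²) = 1.514
Δt₀ = Δt/γ = 30.59/1.514 = 20.20 days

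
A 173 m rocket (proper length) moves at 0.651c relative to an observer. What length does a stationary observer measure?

Proper length L₀ = 173 m
γ = 1/√(1 - 0.651²) = 1.3174
L = L₀/γ = 173/1.3174 = 131.3 m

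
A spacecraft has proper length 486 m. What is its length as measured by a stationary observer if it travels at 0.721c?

Proper length L₀ = 486 m
γ = 1/√(1 - 0.721²) = 1.443
L = L₀/γ = 486/1.443 = 336.8 m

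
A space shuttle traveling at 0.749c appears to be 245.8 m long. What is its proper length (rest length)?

Contracted length L = 245.8 m
γ = 1/√(1 - 0.749²) = 1.5093
L₀ = γL = 1.5093 × 245.8 = 371.0 m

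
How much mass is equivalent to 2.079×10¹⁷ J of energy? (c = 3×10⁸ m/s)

From E = mc², we get m = E/c²
c² = (3×10⁸)² = 9×10¹⁶ m²/s²
m = 2.079×10¹⁷ / 9×10¹⁶ = 2.310 kg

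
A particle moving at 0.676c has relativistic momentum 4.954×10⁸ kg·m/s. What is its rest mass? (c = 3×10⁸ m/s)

γ = 1/√(1 - 0.676²) = 1.357
v = 0.676 × 3×10⁸ = 2.028×10⁸ m/s
m = p/(γv) = 4.954×10⁸/(1.357 × 2.028×10⁸) = 1.800 kg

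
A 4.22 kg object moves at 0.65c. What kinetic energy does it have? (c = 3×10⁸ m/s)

γ = 1/√(1 - 0.65²) = 1.3159
γ - 1 = 0.3159
KE = (γ-1)mc² = 0.3159 × 4.22 × (3×10⁸)² = 1.200×10¹⁷ J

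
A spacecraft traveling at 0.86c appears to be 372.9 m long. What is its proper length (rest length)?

Contracted length L = 372.9 m
γ = 1/√(1 - 0.86²) = 1.9597
L₀ = γL = 1.9597 × 372.9 = 730.8 m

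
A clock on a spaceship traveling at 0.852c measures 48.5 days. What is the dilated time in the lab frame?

Proper time Δt₀ = 48.5 days
γ = 1/√(1 - 0.852²) = 1.910
Δt = γΔt₀ = 1.910 × 48.5 = 92.64 days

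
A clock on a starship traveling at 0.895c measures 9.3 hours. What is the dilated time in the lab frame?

Proper time Δt₀ = 9.3 hours
γ = 1/√(1 - 0.895²) = 2.242
Δt = γΔt₀ = 2.242 × 9.3 = 20.85 hours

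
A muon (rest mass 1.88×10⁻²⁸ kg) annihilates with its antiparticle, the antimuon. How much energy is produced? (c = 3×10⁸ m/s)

Both particles have the same rest mass, so total mass = 2m
E = 2m·c² = 2 × 1.88×10⁻²⁸ × (3×10⁸)²
= 2 × 1.88×10⁻²⁸ × 9×10¹⁶
= 3.384×10⁻¹¹ J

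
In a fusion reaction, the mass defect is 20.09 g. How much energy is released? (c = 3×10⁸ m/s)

Convert mass defect: Δm = 20.09 g = 0.02009 kg
E = Δm·c² = 0.02009 × (3×10⁸)²
= 0.02009 × 9×10¹⁶ = 1.808×10¹⁵ J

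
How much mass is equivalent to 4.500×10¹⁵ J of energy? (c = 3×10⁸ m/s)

From E = mc², we get m = E/c²
c² = (3×10⁸)² = 9×10¹⁶ m²/s²
m = 4.500×10¹⁵ / 9×10¹⁶ = 0.05000 kg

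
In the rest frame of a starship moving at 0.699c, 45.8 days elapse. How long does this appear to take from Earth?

Proper time Δt₀ = 45.8 days
γ = 1/√(1 - 0.699²) = 1.3984
Δt = γΔt₀ = 1.3984 × 45.8 = 64.05 days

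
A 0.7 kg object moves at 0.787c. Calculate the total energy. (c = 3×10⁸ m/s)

γ = 1/√(1 - 0.787²) = 1.621
mc² = 0.7 × (3×10⁸)² = 6.300×10¹⁶ J
E = γmc² = 1.621 × 6.300×10¹⁶ = 1.021×10¹⁷ J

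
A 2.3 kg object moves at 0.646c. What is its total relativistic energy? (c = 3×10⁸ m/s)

γ = 1/√(1 - 0.646²) = 1.310
mc² = 2.3 × (3×10⁸)² = 2.070×10¹⁷ J
E = γmc² = 1.310 × 2.070×10¹⁷ = 2.712×10¹⁷ J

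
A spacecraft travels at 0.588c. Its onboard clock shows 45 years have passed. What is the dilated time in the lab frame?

Proper time Δt₀ = 45 years
γ = 1/√(1 - 0.588²) = 1.2363
Δt = γΔt₀ = 1.2363 × 45 = 55.63 years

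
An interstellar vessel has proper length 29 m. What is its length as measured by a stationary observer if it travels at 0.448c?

Proper length L₀ = 29 m
γ = 1/√(1 - 0.448²) = 1.1185
L = L₀/γ = 29/1.1185 = 25.93 m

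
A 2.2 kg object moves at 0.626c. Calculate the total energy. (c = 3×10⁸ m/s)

γ = 1/√(1 - 0.626²) = 1.2823
mc² = 2.2 × (3×10⁸)² = 1.980×10¹⁷ J
E = γmc² = 1.2823 × 1.980×10¹⁷ = 2.539×10¹⁷ J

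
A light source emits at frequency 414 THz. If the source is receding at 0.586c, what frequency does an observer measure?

β = v/c = 0.586
(1-β)/(1+β) = 0.414/1.586 = 0.2610
Doppler factor = √(0.2610) = 0.5109
f_obs = 414 × 0.5109 = 211.5 THz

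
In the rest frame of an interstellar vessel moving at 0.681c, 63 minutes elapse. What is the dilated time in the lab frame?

Proper time Δt₀ = 63 minutes
γ = 1/√(1 - 0.681²) = 1.3656
Δt = γΔt₀ = 1.3656 × 63 = 86.03 minutes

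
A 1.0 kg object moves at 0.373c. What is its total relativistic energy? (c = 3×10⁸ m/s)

γ = 1/√(1 - 0.373²) = 1.0778
mc² = 1.0 × (3×10⁸)² = 9.000×10¹⁶ J
E = γmc² = 1.0778 × 9.000×10¹⁶ = 9.700×10¹⁶ J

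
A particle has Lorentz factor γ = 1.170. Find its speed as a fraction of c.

From γ = 1/√(1 - v²/c²):
1/γ² = 1/1.170² = 0.7305
v²/c² = 1 - 0.7305 = 0.2695
v/c = √(0.2695) = 0.5191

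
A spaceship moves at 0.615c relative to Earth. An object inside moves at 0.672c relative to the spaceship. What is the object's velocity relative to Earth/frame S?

u = (u' + v)/(1 + u'v/c²)
Numerator: 0.672 + 0.615 = 1.287
Denominator: 1 + 0.41328 = 1.41328
u = 1.287/1.41328 = 0.9106c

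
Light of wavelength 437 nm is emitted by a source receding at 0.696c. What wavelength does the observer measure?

β = 0.696
Wavelength Doppler factor = √(1.696/0.304) = √(5.579) = 2.362
λ_obs = 437 × 2.362 = 1032 nm (redshift)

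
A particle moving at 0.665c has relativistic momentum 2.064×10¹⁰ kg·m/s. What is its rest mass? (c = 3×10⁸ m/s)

γ = 1/√(1 - 0.665²) = 1.339
v = 0.665 × 3×10⁸ = 1.995×10⁸ m/s
m = p/(γv) = 2.064×10¹⁰/(1.339 × 1.995×10⁸) = 77.27 kg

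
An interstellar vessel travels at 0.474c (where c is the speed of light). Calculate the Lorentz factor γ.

v/c = 0.474, so (v/c)² = 0.224676
1 - (v/c)² = 0.775324
γ = 1/√(0.775324) = 1.136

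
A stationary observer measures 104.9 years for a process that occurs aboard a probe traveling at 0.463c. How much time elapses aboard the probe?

Dilated time Δt = 104.9 years
γ = 1/√(1 - 0.463²) = 1.1282
Δt₀ = Δt/γ = 104.9/1.1282 = 92.98 years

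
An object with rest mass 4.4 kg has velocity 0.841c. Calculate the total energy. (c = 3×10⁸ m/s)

γ = 1/√(1 - 0.841²) = 1.8483
mc² = 4.4 × (3×10⁸)² = 3.960×10¹⁷ J
E = γmc² = 1.8483 × 3.960×10¹⁷ = 7.319×10¹⁷ J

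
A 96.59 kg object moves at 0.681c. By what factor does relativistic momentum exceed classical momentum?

p_rel = γmv, p_class = mv
Ratio = γ = 1/√(1 - 0.681²) = 1.366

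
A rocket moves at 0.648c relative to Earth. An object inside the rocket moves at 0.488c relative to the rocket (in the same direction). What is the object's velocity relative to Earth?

u = (u' + v)/(1 + u'v/c²)
Numerator: 0.488 + 0.648 = 1.136
Denominator: 1 + 0.316224 = 1.316224
u = 1.136/1.316224 = 0.8631c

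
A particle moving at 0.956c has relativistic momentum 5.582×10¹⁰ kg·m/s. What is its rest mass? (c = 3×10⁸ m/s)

γ = 1/√(1 - 0.956²) = 3.4087
v = 0.956 × 3×10⁸ = 2.868×10⁸ m/s
m = p/(γv) = 5.582×10¹⁰/(3.4087 × 2.868×10⁸) = 57.10 kg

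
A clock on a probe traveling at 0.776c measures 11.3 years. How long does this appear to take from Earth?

Proper time Δt₀ = 11.3 years
γ = 1/√(1 - 0.776²) = 1.5855
Δt = γΔt₀ = 1.5855 × 11.3 = 17.92 years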